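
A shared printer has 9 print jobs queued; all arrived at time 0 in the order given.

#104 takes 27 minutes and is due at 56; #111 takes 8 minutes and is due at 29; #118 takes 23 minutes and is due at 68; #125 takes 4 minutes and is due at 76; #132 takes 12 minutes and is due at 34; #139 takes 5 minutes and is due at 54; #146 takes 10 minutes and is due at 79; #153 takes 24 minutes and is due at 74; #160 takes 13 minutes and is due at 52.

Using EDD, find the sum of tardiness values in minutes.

EDD (increasing due date): #111 #132 #160 #139 #104 #118 #153 #125 #146.
#111: 0→8, due 29, tardiness 0
#132: 8→20, due 34, tardiness 0
#160: 20→33, due 52, tardiness 0
#139: 33→38, due 54, tardiness 0
#104: 38→65, due 56, tardiness 9
#118: 65→88, due 68, tardiness 20
#153: 88→112, due 74, tardiness 38
#125: 112→116, due 76, tardiness 40
#146: 116→126, due 79, tardiness 47
Sum = 0+0+0+0+9+20+38+40+47 = 154.

154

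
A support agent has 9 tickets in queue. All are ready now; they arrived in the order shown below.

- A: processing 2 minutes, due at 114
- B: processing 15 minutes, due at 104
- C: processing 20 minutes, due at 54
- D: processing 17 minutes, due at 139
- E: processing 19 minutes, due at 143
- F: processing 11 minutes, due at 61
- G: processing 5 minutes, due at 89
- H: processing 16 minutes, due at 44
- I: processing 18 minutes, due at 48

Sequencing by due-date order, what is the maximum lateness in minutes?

4

EDD (increasing due date): H I C F G B A D E.
H: 0→16, due 44, lateness -28
I: 16→34, due 48, lateness -14
C: 34→54, due 54, lateness 0
F: 54→65, due 61, lateness 4
G: 65→70, due 89, lateness -19
B: 70→85, due 104, lateness -19
A: 85→87, due 114, lateness -27
D: 87→104, due 139, lateness -35
E: 104→123, due 143, lateness -20
Maximum = 4.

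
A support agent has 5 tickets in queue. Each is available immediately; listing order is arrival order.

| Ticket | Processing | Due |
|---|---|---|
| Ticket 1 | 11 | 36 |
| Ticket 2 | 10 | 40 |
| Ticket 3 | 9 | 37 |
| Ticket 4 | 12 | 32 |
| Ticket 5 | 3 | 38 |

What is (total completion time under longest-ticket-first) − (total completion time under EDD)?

8

LPT (decreasing processing time): Ticket 4 Ticket 1 Ticket 2 Ticket 3 Ticket 5.
Ticket 4: 0→12
Ticket 1: 12→23
Ticket 2: 23→33
Ticket 3: 33→42
Ticket 5: 42→45
Sum = 12+23+33+42+45 = 155.
EDD (increasing due date): Ticket 4 Ticket 1 Ticket 3 Ticket 5 Ticket 2.
Ticket 4: 0→12
Ticket 1: 12→23
Ticket 3: 23→32
Ticket 5: 32→35
Ticket 2: 35→45
Sum = 12+23+32+35+45 = 147.
Difference = 155 − 147 = 8.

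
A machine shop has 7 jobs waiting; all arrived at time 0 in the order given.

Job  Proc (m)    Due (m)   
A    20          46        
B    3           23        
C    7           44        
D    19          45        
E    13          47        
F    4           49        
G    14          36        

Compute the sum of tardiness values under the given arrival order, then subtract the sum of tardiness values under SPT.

FIFO (arrival order): A B C D E F G.
A: 0→20, due 46, tardiness 0
B: 20→23, due 23, tardiness 0
C: 23→30, due 44, tardiness 0
D: 30→49, due 45, tardiness 4
E: 49→62, due 47, tardiness 15
F: 62→66, due 49, tardiness 17
G: 66→80, due 36, tardiness 44
Sum = 0+0+0+4+15+17+44 = 80.
SPT (increasing processing time): B F C E G D A.
B: 0→3, due 23, tardiness 0
F: 3→7, due 49, tardiness 0
C: 7→14, due 44, tardiness 0
E: 14→27, due 47, tardiness 0
G: 27→41, due 36, tardiness 5
D: 41→60, due 45, tardiness 15
A: 60→80, due 46, tardiness 34
Sum = 0+0+0+0+5+15+34 = 54.
Difference = 80 − 54 = 26.

26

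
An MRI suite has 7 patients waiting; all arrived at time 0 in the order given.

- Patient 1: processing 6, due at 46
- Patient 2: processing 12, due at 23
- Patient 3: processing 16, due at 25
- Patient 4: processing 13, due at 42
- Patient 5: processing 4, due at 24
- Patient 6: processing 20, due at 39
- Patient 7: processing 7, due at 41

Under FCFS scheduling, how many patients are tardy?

FIFO (arrival order): Patient 1 Patient 2 Patient 3 Patient 4 Patient 5 Patient 6 Patient 7.
Patient 1: 0→6, due 46, tardiness 0
Patient 2: 6→18, due 23, tardiness 0
Patient 3: 18→34, due 25, tardiness 9
Patient 4: 34→47, due 42, tardiness 5
Patient 5: 47→51, due 24, tardiness 27
Patient 6: 51→71, due 39, tardiness 32
Patient 7: 71→78, due 41, tardiness 37
Late patients: 5.

5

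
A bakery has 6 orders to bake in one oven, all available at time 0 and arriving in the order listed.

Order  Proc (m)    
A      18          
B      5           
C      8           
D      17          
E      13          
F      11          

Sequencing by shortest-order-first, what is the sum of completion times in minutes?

205

SPT (increasing processing time): B C F E D A.
B: 0→5
C: 5→13
F: 13→24
E: 24→37
D: 37→54
A: 54→72
Sum = 5+13+24+37+54+72 = 205.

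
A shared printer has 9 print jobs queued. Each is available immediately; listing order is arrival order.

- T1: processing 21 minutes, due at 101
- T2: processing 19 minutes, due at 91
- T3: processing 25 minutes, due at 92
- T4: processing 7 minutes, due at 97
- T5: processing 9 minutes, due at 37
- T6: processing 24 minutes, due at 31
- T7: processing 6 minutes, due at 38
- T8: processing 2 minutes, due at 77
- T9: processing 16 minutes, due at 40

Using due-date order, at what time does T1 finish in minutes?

EDD (increasing due date): T6 T5 T7 T9 T8 T2 T3 T4 T1.
T6: 0→24
T5: 24→33
T7: 33→39
T9: 39→55
T8: 55→57
T2: 57→76
T3: 76→101
T4: 101→108
T1: 108→129

129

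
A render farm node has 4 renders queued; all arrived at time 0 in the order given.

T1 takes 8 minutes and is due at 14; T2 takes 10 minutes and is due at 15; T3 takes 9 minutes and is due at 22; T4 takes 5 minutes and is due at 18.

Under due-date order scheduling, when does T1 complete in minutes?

EDD (increasing due date): T1 T2 T4 T3.
T1: 0→8

8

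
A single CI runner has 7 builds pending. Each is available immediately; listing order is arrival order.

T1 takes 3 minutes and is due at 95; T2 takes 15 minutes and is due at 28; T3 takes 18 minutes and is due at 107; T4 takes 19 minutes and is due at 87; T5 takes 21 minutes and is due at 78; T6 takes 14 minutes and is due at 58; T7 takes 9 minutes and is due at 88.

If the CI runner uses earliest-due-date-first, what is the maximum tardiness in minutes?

0

EDD (increasing due date): T2 T6 T5 T4 T7 T1 T3.
T2: 0→15, due 28, tardiness 0
T6: 15→29, due 58, tardiness 0
T5: 29→50, due 78, tardiness 0
T4: 50→69, due 87, tardiness 0
T7: 69→78, due 88, tardiness 0
T1: 78→81, due 95, tardiness 0
T3: 81→99, due 107, tardiness 0
Maximum = 0.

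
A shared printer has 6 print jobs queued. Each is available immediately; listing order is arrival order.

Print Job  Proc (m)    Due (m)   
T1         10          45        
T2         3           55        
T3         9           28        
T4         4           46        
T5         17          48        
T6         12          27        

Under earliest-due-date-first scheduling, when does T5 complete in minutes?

52

EDD (increasing due date): T6 T3 T1 T4 T5 T2.
T6: 0→12
T3: 12→21
T1: 21→31
T4: 31→35
T5: 35→52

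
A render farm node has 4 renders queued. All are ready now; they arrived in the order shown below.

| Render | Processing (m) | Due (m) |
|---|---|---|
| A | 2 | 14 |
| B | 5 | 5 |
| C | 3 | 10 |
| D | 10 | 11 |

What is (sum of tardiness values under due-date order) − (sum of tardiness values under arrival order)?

2

EDD (increasing due date): B C D A.
B: 0→5, due 5, tardiness 0
C: 5→8, due 10, tardiness 0
D: 8→18, due 11, tardiness 7
A: 18→20, due 14, tardiness 6
Sum = 0+0+7+6 = 13.
FIFO (arrival order): A B C D.
A: 0→2, due 14, tardiness 0
B: 2→7, due 5, tardiness 2
C: 7→10, due 10, tardiness 0
D: 10→20, due 11, tardiness 9
Sum = 0+2+0+9 = 11.
Difference = 13 − 11 = 2.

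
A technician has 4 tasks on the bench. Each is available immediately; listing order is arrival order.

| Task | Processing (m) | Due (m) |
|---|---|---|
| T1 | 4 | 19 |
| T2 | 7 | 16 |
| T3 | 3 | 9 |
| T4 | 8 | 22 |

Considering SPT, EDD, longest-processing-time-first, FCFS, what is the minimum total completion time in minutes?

SPT (increasing processing time): T3 T1 T2 T4.
T3: 0→3
T1: 3→7
T2: 7→14
T4: 14→22
Sum = 3+7+14+22 = 46.
EDD (increasing due date): T3 T2 T1 T4.
T3: 0→3
T2: 3→10
T1: 10→14
T4: 14→22
Sum = 3+10+14+22 = 49.
LPT (decreasing processing time): T4 T2 T1 T3.
T4: 0→8
T2: 8→15
T1: 15→19
T3: 19→22
Sum = 8+15+19+22 = 64.
FIFO (arrival order): T1 T2 T3 T4.
T1: 0→4
T2: 4→11
T3: 11→14
T4: 14→22
Sum = 4+11+14+22 = 51.
SPT 46, EDD 49, LPT 64, FIFO 51 → minimum 46.

46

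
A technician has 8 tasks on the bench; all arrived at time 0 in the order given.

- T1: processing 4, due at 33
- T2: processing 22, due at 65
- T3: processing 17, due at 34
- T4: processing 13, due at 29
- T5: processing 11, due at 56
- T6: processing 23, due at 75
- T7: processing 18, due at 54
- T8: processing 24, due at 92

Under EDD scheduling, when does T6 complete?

108

EDD (increasing due date): T4 T1 T3 T7 T5 T2 T6 T8.
T4: 0→13
T1: 13→17
T3: 17→34
T7: 34→52
T5: 52→63
T2: 63→85
T6: 85→108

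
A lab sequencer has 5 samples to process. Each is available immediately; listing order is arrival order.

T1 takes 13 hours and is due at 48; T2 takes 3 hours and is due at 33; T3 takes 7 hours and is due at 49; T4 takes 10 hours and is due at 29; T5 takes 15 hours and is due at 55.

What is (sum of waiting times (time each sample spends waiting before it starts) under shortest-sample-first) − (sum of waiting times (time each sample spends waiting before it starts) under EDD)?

-16

SPT (increasing processing time): T2 T3 T4 T1 T5.
T2: waits 0, runs 0→3
T3: waits 3, runs 3→10
T4: waits 10, runs 10→20
T1: waits 20, runs 20→33
T5: waits 33, runs 33→48
Sum = 0+3+10+20+33 = 66.
EDD (increasing due date): T4 T2 T1 T3 T5.
T4: waits 0, runs 0→10
T2: waits 10, runs 10→13
T1: waits 13, runs 13→26
T3: waits 26, runs 26→33
T5: waits 33, runs 33→48
Sum = 0+10+13+26+33 = 82.
Difference = 66 − 82 = -16.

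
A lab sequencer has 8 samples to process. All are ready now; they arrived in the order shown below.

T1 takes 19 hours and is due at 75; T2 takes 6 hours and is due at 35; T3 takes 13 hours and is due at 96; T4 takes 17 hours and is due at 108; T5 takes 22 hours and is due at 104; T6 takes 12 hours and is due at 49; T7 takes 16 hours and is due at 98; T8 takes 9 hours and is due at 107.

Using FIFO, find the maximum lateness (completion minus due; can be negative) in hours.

FIFO (arrival order): T1 T2 T3 T4 T5 T6 T7 T8.
T1: 0→19, due 75, lateness -56
T2: 19→25, due 35, lateness -10
T3: 25→38, due 96, lateness -58
T4: 38→55, due 108, lateness -53
T5: 55→77, due 104, lateness -27
T6: 77→89, due 49, lateness 40
T7: 89→105, due 98, lateness 7
T8: 105→114, due 107, lateness 7
Maximum = 40.

40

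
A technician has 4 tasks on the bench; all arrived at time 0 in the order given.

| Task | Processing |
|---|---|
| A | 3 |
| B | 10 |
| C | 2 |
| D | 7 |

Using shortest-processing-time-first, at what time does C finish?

2

SPT (increasing processing time): C A D B.
C: 0→2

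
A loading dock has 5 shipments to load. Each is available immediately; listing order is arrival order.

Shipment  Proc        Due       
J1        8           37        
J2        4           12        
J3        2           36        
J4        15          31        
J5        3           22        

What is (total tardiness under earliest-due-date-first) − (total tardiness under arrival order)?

-10

EDD (increasing due date): J2 J5 J4 J3 J1.
J2: 0→4, due 12, tardiness 0
J5: 4→7, due 22, tardiness 0
J4: 7→22, due 31, tardiness 0
J3: 22→24, due 36, tardiness 0
J1: 24→32, due 37, tardiness 0
Sum = 0+0+0+0+0 = 0.
FIFO (arrival order): J1 J2 J3 J4 J5.
J1: 0→8, due 37, tardiness 0
J2: 8→12, due 12, tardiness 0
J3: 12→14, due 36, tardiness 0
J4: 14→29, due 31, tardiness 0
J5: 29→32, due 22, tardiness 10
Sum = 0+0+0+0+10 = 10.
Difference = 0 − 10 = -10.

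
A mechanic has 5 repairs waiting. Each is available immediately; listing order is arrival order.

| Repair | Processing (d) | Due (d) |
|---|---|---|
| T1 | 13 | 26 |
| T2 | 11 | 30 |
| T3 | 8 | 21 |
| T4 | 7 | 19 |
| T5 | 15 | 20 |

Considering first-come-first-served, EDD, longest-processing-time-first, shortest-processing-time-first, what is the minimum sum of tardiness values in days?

47

FIFO (arrival order): T1 T2 T3 T4 T5.
T1: 0→13, due 26, tardiness 0
T2: 13→24, due 30, tardiness 0
T3: 24→32, due 21, tardiness 11
T4: 32→39, due 19, tardiness 20
T5: 39→54, due 20, tardiness 34
Sum = 0+0+11+20+34 = 65.
EDD (increasing due date): T4 T5 T3 T1 T2.
T4: 0→7, due 19, tardiness 0
T5: 7→22, due 20, tardiness 2
T3: 22→30, due 21, tardiness 9
T1: 30→43, due 26, tardiness 17
T2: 43→54, due 30, tardiness 24
Sum = 0+2+9+17+24 = 52.
LPT (decreasing processing time): T5 T1 T2 T3 T4.
T5: 0→15, due 20, tardiness 0
T1: 15→28, due 26, tardiness 2
T2: 28→39, due 30, tardiness 9
T3: 39→47, due 21, tardiness 26
T4: 47→54, due 19, tardiness 35
Sum = 0+2+9+26+35 = 72.
SPT (increasing processing time): T4 T3 T2 T1 T5.
T4: 0→7, due 19, tardiness 0
T3: 7→15, due 21, tardiness 0
T2: 15→26, due 30, tardiness 0
T1: 26→39, due 26, tardiness 13
T5: 39→54, due 20, tardiness 34
Sum = 0+0+0+13+34 = 47.
FIFO 65, EDD 52, LPT 72, SPT 47 → minimum 47.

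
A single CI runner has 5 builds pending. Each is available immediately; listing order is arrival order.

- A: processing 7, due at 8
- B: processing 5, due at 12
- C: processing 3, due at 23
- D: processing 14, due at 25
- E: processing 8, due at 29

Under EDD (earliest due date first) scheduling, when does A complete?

7

EDD (increasing due date): A B C D E.
A: 0→7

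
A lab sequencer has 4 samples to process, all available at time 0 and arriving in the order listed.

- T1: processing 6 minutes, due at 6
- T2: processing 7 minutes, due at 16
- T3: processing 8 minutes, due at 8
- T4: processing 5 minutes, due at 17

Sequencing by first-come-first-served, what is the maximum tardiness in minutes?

FIFO (arrival order): T1 T2 T3 T4.
T1: 0→6, due 6, tardiness 0
T2: 6→13, due 16, tardiness 0
T3: 13→21, due 8, tardiness 13
T4: 21→26, due 17, tardiness 9
Maximum = 13.

13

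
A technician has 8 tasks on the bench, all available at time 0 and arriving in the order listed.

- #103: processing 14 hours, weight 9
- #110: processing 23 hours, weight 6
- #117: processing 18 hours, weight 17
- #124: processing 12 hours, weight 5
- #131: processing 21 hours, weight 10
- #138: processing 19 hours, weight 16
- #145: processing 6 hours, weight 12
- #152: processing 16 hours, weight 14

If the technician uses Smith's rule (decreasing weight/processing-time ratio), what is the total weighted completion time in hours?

4885

WSPT (decreasing weight/processing-time ratio): #145 #117 #152 #138 #103 #131 #124 #110.
#145: finishes 6, weight 12, w·C = 72
#117: finishes 24, weight 17, w·C = 408
#152: finishes 40, weight 14, w·C = 560
#138: finishes 59, weight 16, w·C = 944
#103: finishes 73, weight 9, w·C = 657
#131: finishes 94, weight 10, w·C = 940
#124: finishes 106, weight 5, w·C = 530
#110: finishes 129, weight 6, w·C = 774
Sum = 72+408+560+944+657+940+530+774 = 4885.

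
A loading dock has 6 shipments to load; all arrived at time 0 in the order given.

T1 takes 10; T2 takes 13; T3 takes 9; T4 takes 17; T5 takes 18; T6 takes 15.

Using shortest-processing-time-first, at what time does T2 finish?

SPT (increasing processing time): T3 T1 T2 T6 T4 T5.
T3: 0→9
T1: 9→19
T2: 19→32

32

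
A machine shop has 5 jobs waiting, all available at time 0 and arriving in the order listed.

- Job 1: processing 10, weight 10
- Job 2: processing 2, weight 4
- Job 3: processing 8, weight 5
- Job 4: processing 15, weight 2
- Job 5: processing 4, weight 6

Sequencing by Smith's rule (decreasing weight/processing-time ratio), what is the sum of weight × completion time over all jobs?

402

WSPT (decreasing weight/processing-time ratio): Job 2 Job 5 Job 1 Job 3 Job 4.
Job 2: finishes 2, weight 4, w·C = 8
Job 5: finishes 6, weight 6, w·C = 36
Job 1: finishes 16, weight 10, w·C = 160
Job 3: finishes 24, weight 5, w·C = 120
Job 4: finishes 39, weight 2, w·C = 78
Sum = 8+36+160+120+78 = 402.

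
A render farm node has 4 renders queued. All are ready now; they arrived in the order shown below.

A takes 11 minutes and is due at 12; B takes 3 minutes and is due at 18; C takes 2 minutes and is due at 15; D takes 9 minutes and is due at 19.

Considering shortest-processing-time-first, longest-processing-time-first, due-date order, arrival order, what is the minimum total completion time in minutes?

SPT (increasing processing time): C B D A.
C: 0→2
B: 2→5
D: 5→14
A: 14→25
Sum = 2+5+14+25 = 46.
LPT (decreasing processing time): A D B C.
A: 0→11
D: 11→20
B: 20→23
C: 23→25
Sum = 11+20+23+25 = 79.
EDD (increasing due date): A C B D.
A: 0→11
C: 11→13
B: 13→16
D: 16→25
Sum = 11+13+16+25 = 65.
FIFO (arrival order): A B C D.
A: 0→11
B: 11→14
C: 14→16
D: 16→25
Sum = 11+14+16+25 = 66.
SPT 46, LPT 79, EDD 65, FIFO 66 → minimum 46.

46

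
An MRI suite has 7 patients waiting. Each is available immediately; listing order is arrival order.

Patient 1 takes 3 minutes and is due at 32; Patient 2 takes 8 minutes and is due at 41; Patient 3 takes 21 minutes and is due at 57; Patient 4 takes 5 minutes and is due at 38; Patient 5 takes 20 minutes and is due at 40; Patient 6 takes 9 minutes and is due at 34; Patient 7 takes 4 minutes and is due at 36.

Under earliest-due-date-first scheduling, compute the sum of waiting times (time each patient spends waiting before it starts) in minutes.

EDD (increasing due date): Patient 1 Patient 6 Patient 7 Patient 4 Patient 5 Patient 2 Patient 3.
Patient 1: waits 0, runs 0→3
Patient 6: waits 3, runs 3→12
Patient 7: waits 12, runs 12→16
Patient 4: waits 16, runs 16→21
Patient 5: waits 21, runs 21→41
Patient 2: waits 41, runs 41→49
Patient 3: waits 49, runs 49→70
Sum = 0+3+12+16+21+41+49 = 142.

142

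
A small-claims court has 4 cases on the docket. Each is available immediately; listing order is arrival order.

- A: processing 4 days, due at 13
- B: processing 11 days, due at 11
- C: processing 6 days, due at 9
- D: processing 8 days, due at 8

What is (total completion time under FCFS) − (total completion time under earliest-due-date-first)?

FIFO (arrival order): A B C D.
A: 0→4
B: 4→15
C: 15→21
D: 21→29
Sum = 4+15+21+29 = 69.
EDD (increasing due date): D C B A.
D: 0→8
C: 8→14
B: 14→25
A: 25→29
Sum = 8+14+25+29 = 76.
Difference = 69 − 76 = -7.

-7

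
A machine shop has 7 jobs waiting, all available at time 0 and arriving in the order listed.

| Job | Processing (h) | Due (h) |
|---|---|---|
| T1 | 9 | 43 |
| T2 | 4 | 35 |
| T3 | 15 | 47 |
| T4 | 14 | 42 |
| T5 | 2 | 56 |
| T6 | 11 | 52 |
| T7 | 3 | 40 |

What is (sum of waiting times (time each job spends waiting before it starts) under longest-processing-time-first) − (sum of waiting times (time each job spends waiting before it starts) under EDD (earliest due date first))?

79

LPT (decreasing processing time): T3 T4 T6 T1 T2 T7 T5.
T3: waits 0, runs 0→15
T4: waits 15, runs 15→29
T6: waits 29, runs 29→40
T1: waits 40, runs 40→49
T2: waits 49, runs 49→53
T7: waits 53, runs 53→56
T5: waits 56, runs 56→58
Sum = 0+15+29+40+49+53+56 = 242.
EDD (increasing due date): T2 T7 T4 T1 T3 T6 T5.
T2: waits 0, runs 0→4
T7: waits 4, runs 4→7
T4: waits 7, runs 7→21
T1: waits 21, runs 21→30
T3: waits 30, runs 30→45
T6: waits 45, runs 45→56
T5: waits 56, runs 56→58
Sum = 0+4+7+21+30+45+56 = 163.
Difference = 242 − 163 = 79.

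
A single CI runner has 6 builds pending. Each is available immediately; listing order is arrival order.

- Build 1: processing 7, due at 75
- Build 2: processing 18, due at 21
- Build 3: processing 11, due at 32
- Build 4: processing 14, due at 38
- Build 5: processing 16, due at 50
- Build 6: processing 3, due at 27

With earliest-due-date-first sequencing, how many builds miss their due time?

2

EDD (increasing due date): Build 2 Build 6 Build 3 Build 4 Build 5 Build 1.
Build 2: 0→18, due 21, tardiness 0
Build 6: 18→21, due 27, tardiness 0
Build 3: 21→32, due 32, tardiness 0
Build 4: 32→46, due 38, tardiness 8
Build 5: 46→62, due 50, tardiness 12
Build 1: 62→69, due 75, tardiness 0
Late builds: 2.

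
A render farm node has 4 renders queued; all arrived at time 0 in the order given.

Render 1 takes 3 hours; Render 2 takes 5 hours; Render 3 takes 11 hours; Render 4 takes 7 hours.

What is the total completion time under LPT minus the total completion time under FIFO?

22

LPT (decreasing processing time): Render 3 Render 4 Render 2 Render 1.
Render 3: 0→11
Render 4: 11→18
Render 2: 18→23
Render 1: 23→26
Sum = 11+18+23+26 = 78.
FIFO (arrival order): Render 1 Render 2 Render 3 Render 4.
Render 1: 0→3
Render 2: 3→8
Render 3: 8→19
Render 4: 19→26
Sum = 3+8+19+26 = 56.
Difference = 78 − 56 = 22.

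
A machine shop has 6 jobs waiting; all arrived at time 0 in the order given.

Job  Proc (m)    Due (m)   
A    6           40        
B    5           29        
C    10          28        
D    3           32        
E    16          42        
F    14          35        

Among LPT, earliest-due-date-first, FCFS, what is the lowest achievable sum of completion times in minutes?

LPT (decreasing processing time): E F C A B D.
E: 0→16
F: 16→30
C: 30→40
A: 40→46
B: 46→51
D: 51→54
Sum = 16+30+40+46+51+54 = 237.
EDD (increasing due date): C B D F A E.
C: 0→10
B: 10→15
D: 15→18
F: 18→32
A: 32→38
E: 38→54
Sum = 10+15+18+32+38+54 = 167.
FIFO (arrival order): A B C D E F.
A: 0→6
B: 6→11
C: 11→21
D: 21→24
E: 24→40
F: 40→54
Sum = 6+11+21+24+40+54 = 156.
LPT 237, EDD 167, FIFO 156 → minimum 156.

156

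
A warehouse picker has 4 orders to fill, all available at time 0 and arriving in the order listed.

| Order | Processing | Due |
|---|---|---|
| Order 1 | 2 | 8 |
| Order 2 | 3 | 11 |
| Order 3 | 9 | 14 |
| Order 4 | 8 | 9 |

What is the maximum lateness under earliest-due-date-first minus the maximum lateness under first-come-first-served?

-5

EDD (increasing due date): Order 1 Order 4 Order 2 Order 3.
Order 1: 0→2, due 8, lateness -6
Order 4: 2→10, due 9, lateness 1
Order 2: 10→13, due 11, lateness 2
Order 3: 13→22, due 14, lateness 8
Maximum = 8.
FIFO (arrival order): Order 1 Order 2 Order 3 Order 4.
Order 1: 0→2, due 8, lateness -6
Order 2: 2→5, due 11, lateness -6
Order 3: 5→14, due 14, lateness 0
Order 4: 14→22, due 9, lateness 13
Maximum = 13.
Difference = 8 − 13 = -5.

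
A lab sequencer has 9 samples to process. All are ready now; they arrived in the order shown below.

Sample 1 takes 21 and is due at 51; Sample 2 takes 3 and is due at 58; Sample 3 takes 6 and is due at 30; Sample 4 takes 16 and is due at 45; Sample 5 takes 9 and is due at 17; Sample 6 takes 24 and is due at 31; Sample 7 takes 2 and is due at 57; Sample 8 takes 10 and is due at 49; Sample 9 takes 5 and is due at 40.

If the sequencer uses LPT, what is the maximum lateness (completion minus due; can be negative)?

LPT (decreasing processing time): Sample 6 Sample 1 Sample 4 Sample 8 Sample 5 Sample 3 Sample 9 Sample 2 Sample 7.
Sample 6: 0→24, due 31, lateness -7
Sample 1: 24→45, due 51, lateness -6
Sample 4: 45→61, due 45, lateness 16
Sample 8: 61→71, due 49, lateness 22
Sample 5: 71→80, due 17, lateness 63
Sample 3: 80→86, due 30, lateness 56
Sample 9: 86→91, due 40, lateness 51
Sample 2: 91→94, due 58, lateness 36
Sample 7: 94→96, due 57, lateness 39
Maximum = 63.

63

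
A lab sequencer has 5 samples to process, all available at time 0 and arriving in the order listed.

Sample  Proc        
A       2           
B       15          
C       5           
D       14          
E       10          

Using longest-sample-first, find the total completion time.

173

LPT (decreasing processing time): B D E C A.
B: 0→15
D: 15→29
E: 29→39
C: 39→44
A: 44→46
Sum = 15+29+39+44+46 = 173.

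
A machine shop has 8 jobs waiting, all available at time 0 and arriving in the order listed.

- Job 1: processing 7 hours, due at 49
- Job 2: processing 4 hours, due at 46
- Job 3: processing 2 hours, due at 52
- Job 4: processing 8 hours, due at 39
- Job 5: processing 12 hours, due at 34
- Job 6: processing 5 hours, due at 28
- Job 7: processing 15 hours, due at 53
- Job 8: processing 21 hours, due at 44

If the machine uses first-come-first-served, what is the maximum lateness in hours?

30

FIFO (arrival order): Job 1 Job 2 Job 3 Job 4 Job 5 Job 6 Job 7 Job 8.
Job 1: 0→7, due 49, lateness -42
Job 2: 7→11, due 46, lateness -35
Job 3: 11→13, due 52, lateness -39
Job 4: 13→21, due 39, lateness -18
Job 5: 21→33, due 34, lateness -1
Job 6: 33→38, due 28, lateness 10
Job 7: 38→53, due 53, lateness 0
Job 8: 53→74, due 44, lateness 30
Maximum = 30.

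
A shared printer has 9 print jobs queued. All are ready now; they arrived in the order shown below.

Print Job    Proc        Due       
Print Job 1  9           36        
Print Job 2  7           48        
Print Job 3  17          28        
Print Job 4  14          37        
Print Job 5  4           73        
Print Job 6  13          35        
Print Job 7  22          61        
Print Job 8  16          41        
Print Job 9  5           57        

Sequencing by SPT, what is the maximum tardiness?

57

SPT (increasing processing time): Print Job 5 Print Job 9 Print Job 2 Print Job 1 Print Job 6 Print Job 4 Print Job 8 Print Job 3 Print Job 7.
Print Job 5: 0→4, due 73, tardiness 0
Print Job 9: 4→9, due 57, tardiness 0
Print Job 2: 9→16, due 48, tardiness 0
Print Job 1: 16→25, due 36, tardiness 0
Print Job 6: 25→38, due 35, tardiness 3
Print Job 4: 38→52, due 37, tardiness 15
Print Job 8: 52→68, due 41, tardiness 27
Print Job 3: 68→85, due 28, tardiness 57
Print Job 7: 85→107, due 61, tardiness 46
Maximum = 57.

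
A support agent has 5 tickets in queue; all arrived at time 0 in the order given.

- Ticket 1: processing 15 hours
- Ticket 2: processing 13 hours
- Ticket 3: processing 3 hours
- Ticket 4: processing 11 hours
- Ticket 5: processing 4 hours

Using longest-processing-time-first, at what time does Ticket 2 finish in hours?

28

LPT (decreasing processing time): Ticket 1 Ticket 2 Ticket 4 Ticket 5 Ticket 3.
Ticket 1: 0→15
Ticket 2: 15→28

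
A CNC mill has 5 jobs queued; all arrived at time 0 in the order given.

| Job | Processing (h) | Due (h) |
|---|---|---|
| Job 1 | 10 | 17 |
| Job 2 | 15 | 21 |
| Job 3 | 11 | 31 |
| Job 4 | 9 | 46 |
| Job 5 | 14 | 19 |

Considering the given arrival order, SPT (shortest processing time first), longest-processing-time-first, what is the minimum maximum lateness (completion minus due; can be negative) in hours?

33

FIFO (arrival order): Job 1 Job 2 Job 3 Job 4 Job 5.
Job 1: 0→10, due 17, lateness -7
Job 2: 10→25, due 21, lateness 4
Job 3: 25→36, due 31, lateness 5
Job 4: 36→45, due 46, lateness -1
Job 5: 45→59, due 19, lateness 40
Maximum = 40.
SPT (increasing processing time): Job 4 Job 1 Job 3 Job 5 Job 2.
Job 4: 0→9, due 46, lateness -37
Job 1: 9→19, due 17, lateness 2
Job 3: 19→30, due 31, lateness -1
Job 5: 30→44, due 19, lateness 25
Job 2: 44→59, due 21, lateness 38
Maximum = 38.
LPT (decreasing processing time): Job 2 Job 5 Job 3 Job 1 Job 4.
Job 2: 0→15, due 21, lateness -6
Job 5: 15→29, due 19, lateness 10
Job 3: 29→40, due 31, lateness 9
Job 1: 40→50, due 17, lateness 33
Job 4: 50→59, due 46, lateness 13
Maximum = 33.
FIFO 40, SPT 38, LPT 33 → minimum 33.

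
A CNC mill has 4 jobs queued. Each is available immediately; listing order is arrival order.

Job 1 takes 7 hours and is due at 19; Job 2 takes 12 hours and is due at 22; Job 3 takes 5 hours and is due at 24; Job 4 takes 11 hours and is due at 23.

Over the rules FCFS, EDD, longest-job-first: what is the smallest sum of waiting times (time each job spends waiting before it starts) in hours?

FIFO (arrival order): Job 1 Job 2 Job 3 Job 4.
Job 1: waits 0, runs 0→7
Job 2: waits 7, runs 7→19
Job 3: waits 19, runs 19→24
Job 4: waits 24, runs 24→35
Sum = 0+7+19+24 = 50.
EDD (increasing due date): Job 1 Job 2 Job 4 Job 3.
Job 1: waits 0, runs 0→7
Job 2: waits 7, runs 7→19
Job 4: waits 19, runs 19→30
Job 3: waits 30, runs 30→35
Sum = 0+7+19+30 = 56.
LPT (decreasing processing time): Job 2 Job 4 Job 1 Job 3.
Job 2: waits 0, runs 0→12
Job 4: waits 12, runs 12→23
Job 1: waits 23, runs 23→30
Job 3: waits 30, runs 30→35
Sum = 0+12+23+30 = 65.
FIFO 50, EDD 56, LPT 65 → minimum 50.

50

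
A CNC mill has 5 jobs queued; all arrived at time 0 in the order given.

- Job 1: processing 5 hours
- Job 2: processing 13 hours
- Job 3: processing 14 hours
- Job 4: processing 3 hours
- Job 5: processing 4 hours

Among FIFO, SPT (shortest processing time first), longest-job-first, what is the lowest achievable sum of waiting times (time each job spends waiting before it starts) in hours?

47

FIFO (arrival order): Job 1 Job 2 Job 3 Job 4 Job 5.
Job 1: waits 0, runs 0→5
Job 2: waits 5, runs 5→18
Job 3: waits 18, runs 18→32
Job 4: waits 32, runs 32→35
Job 5: waits 35, runs 35→39
Sum = 0+5+18+32+35 = 90.
SPT (increasing processing time): Job 4 Job 5 Job 1 Job 2 Job 3.
Job 4: waits 0, runs 0→3
Job 5: waits 3, runs 3→7
Job 1: waits 7, runs 7→12
Job 2: waits 12, runs 12→25
Job 3: waits 25, runs 25→39
Sum = 0+3+7+12+25 = 47.
LPT (decreasing processing time): Job 3 Job 2 Job 1 Job 5 Job 4.
Job 3: waits 0, runs 0→14
Job 2: waits 14, runs 14→27
Job 1: waits 27, runs 27→32
Job 5: waits 32, runs 32→36
Job 4: waits 36, runs 36→39
Sum = 0+14+27+32+36 = 109.
FIFO 90, SPT 47, LPT 109 → minimum 47.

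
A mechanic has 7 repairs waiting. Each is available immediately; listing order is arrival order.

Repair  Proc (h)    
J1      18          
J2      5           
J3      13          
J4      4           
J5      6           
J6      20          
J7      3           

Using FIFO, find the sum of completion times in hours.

298

FIFO (arrival order): J1 J2 J3 J4 J5 J6 J7.
J1: 0→18
J2: 18→23
J3: 23→36
J4: 36→40
J5: 40→46
J6: 46→66
J7: 66→69
Sum = 18+23+36+40+46+66+69 = 298.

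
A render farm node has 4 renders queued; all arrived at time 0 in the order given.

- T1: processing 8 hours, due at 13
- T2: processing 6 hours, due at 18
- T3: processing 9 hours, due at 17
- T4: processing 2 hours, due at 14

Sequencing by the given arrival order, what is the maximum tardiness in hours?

FIFO (arrival order): T1 T2 T3 T4.
T1: 0→8, due 13, tardiness 0
T2: 8→14, due 18, tardiness 0
T3: 14→23, due 17, tardiness 6
T4: 23→25, due 14, tardiness 11
Maximum = 11.

11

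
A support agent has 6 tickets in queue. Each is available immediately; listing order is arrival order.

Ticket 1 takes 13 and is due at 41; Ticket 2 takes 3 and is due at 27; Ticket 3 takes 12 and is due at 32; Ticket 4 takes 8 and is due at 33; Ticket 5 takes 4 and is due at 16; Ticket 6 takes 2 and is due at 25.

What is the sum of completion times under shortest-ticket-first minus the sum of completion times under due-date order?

-7

SPT (increasing processing time): Ticket 6 Ticket 2 Ticket 5 Ticket 4 Ticket 3 Ticket 1.
Ticket 6: 0→2
Ticket 2: 2→5
Ticket 5: 5→9
Ticket 4: 9→17
Ticket 3: 17→29
Ticket 1: 29→42
Sum = 2+5+9+17+29+42 = 104.
EDD (increasing due date): Ticket 5 Ticket 6 Ticket 2 Ticket 3 Ticket 4 Ticket 1.
Ticket 5: 0→4
Ticket 6: 4→6
Ticket 2: 6→9
Ticket 3: 9→21
Ticket 4: 21→29
Ticket 1: 29→42
Sum = 4+6+9+21+29+42 = 111.
Difference = 104 − 111 = -7.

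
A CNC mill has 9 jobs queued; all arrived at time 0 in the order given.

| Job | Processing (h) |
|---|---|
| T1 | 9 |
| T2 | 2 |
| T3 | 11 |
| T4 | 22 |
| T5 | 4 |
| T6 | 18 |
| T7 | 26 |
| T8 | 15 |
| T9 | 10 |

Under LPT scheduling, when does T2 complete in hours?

LPT (decreasing processing time): T7 T4 T6 T8 T3 T9 T1 T5 T2.
T7: 0→26
T4: 26→48
T6: 48→66
T8: 66→81
T3: 81→92
T9: 92→102
T1: 102→111
T5: 111→115
T2: 115→117

117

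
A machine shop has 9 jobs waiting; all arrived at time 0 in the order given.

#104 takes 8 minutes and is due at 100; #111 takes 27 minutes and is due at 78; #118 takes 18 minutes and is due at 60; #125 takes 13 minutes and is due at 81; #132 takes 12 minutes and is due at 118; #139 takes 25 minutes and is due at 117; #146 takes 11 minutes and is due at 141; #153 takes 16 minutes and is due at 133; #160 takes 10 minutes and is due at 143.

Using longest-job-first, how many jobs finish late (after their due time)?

LPT (decreasing processing time): #111 #139 #118 #153 #125 #132 #146 #160 #104.
#111: 0→27, due 78, tardiness 0
#139: 27→52, due 117, tardiness 0
#118: 52→70, due 60, tardiness 10
#153: 70→86, due 133, tardiness 0
#125: 86→99, due 81, tardiness 18
#132: 99→111, due 118, tardiness 0
#146: 111→122, due 141, tardiness 0
#160: 122→132, due 143, tardiness 0
#104: 132→140, due 100, tardiness 40
Late jobs: 3.

3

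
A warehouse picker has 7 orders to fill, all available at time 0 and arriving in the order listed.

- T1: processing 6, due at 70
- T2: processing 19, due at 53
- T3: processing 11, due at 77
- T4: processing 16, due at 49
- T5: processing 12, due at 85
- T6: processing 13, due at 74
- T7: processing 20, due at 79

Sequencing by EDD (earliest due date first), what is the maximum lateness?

12

EDD (increasing due date): T4 T2 T1 T6 T3 T7 T5.
T4: 0→16, due 49, lateness -33
T2: 16→35, due 53, lateness -18
T1: 35→41, due 70, lateness -29
T6: 41→54, due 74, lateness -20
T3: 54→65, due 77, lateness -12
T7: 65→85, due 79, lateness 6
T5: 85→97, due 85, lateness 12
Maximum = 12.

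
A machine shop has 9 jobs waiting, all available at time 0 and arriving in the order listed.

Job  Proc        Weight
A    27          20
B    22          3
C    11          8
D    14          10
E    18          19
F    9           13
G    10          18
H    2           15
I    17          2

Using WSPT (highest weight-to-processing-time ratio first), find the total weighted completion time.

WSPT (decreasing weight/processing-time ratio): H G F E A C D B I.
H: finishes 2, weight 15, w·C = 30
G: finishes 12, weight 18, w·C = 216
F: finishes 21, weight 13, w·C = 273
E: finishes 39, weight 19, w·C = 741
A: finishes 66, weight 20, w·C = 1320
C: finishes 77, weight 8, w·C = 616
D: finishes 91, weight 10, w·C = 910
B: finishes 113, weight 3, w·C = 339
I: finishes 130, weight 2, w·C = 260
Sum = 30+216+273+741+1320+616+910+339+260 = 4705.

4705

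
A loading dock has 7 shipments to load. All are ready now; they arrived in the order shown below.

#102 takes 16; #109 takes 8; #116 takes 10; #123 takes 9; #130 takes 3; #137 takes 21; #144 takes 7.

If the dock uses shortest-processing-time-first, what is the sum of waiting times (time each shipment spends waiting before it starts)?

SPT (increasing processing time): #130 #144 #109 #123 #116 #102 #137.
#130: waits 0, runs 0→3
#144: waits 3, runs 3→10
#109: waits 10, runs 10→18
#123: waits 18, runs 18→27
#116: waits 27, runs 27→37
#102: waits 37, runs 37→53
#137: waits 53, runs 53→74
Sum = 0+3+10+18+27+37+53 = 148.

148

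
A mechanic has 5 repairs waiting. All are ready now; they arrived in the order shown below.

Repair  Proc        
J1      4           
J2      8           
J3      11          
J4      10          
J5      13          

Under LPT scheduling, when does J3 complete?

LPT (decreasing processing time): J5 J3 J4 J2 J1.
J5: 0→13
J3: 13→24

24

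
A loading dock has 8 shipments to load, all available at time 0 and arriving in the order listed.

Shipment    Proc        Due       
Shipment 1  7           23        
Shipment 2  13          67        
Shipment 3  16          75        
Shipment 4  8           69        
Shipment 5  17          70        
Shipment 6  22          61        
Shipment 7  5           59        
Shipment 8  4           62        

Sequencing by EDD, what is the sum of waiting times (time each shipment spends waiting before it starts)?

277

EDD (increasing due date): Shipment 1 Shipment 7 Shipment 6 Shipment 8 Shipment 2 Shipment 4 Shipment 5 Shipment 3.
Shipment 1: waits 0, runs 0→7
Shipment 7: waits 7, runs 7→12
Shipment 6: waits 12, runs 12→34
Shipment 8: waits 34, runs 34→38
Shipment 2: waits 38, runs 38→51
Shipment 4: waits 51, runs 51→59
Shipment 5: waits 59, runs 59→76
Shipment 3: waits 76, runs 76→92
Sum = 0+7+12+34+38+51+59+76 = 277.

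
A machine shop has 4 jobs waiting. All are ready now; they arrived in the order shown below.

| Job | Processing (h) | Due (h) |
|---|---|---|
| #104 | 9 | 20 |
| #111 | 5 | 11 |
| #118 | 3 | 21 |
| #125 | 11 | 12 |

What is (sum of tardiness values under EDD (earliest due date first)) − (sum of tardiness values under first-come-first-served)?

EDD (increasing due date): #111 #125 #104 #118.
#111: 0→5, due 11, tardiness 0
#125: 5→16, due 12, tardiness 4
#104: 16→25, due 20, tardiness 5
#118: 25→28, due 21, tardiness 7
Sum = 0+4+5+7 = 16.
FIFO (arrival order): #104 #111 #118 #125.
#104: 0→9, due 20, tardiness 0
#111: 9→14, due 11, tardiness 3
#118: 14→17, due 21, tardiness 0
#125: 17→28, due 12, tardiness 16
Sum = 0+3+0+16 = 19.
Difference = 16 − 19 = -3.

-3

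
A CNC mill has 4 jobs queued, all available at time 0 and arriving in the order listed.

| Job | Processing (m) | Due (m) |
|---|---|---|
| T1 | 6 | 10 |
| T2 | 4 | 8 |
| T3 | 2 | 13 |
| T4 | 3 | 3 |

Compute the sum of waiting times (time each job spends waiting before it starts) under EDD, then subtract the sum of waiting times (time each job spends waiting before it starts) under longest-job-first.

-6

EDD (increasing due date): T4 T2 T1 T3.
T4: waits 0, runs 0→3
T2: waits 3, runs 3→7
T1: waits 7, runs 7→13
T3: waits 13, runs 13→15
Sum = 0+3+7+13 = 23.
LPT (decreasing processing time): T1 T2 T4 T3.
T1: waits 0, runs 0→6
T2: waits 6, runs 6→10
T4: waits 10, runs 10→13
T3: waits 13, runs 13→15
Sum = 0+6+10+13 = 29.
Difference = 23 − 29 = -6.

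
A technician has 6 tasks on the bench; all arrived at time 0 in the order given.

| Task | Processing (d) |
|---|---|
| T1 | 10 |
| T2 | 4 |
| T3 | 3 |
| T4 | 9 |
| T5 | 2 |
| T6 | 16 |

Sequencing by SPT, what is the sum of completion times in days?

106

SPT (increasing processing time): T5 T3 T2 T4 T1 T6.
T5: 0→2
T3: 2→5
T2: 5→9
T4: 9→18
T1: 18→28
T6: 28→44
Sum = 2+5+9+18+28+44 = 106.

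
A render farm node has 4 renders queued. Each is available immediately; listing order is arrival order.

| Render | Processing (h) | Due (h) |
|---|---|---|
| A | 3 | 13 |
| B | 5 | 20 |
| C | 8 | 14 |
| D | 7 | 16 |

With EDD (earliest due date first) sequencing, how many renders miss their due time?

2

EDD (increasing due date): A C D B.
A: 0→3, due 13, tardiness 0
C: 3→11, due 14, tardiness 0
D: 11→18, due 16, tardiness 2
B: 18→23, due 20, tardiness 3
Late renders: 2.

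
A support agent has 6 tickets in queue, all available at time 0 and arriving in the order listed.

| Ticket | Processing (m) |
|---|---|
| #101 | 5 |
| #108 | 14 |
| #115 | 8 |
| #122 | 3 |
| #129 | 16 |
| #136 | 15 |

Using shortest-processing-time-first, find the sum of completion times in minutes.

163

SPT (increasing processing time): #122 #101 #115 #108 #136 #129.
#122: 0→3
#101: 3→8
#115: 8→16
#108: 16→30
#136: 30→45
#129: 45→61
Sum = 3+8+16+30+45+61 = 163.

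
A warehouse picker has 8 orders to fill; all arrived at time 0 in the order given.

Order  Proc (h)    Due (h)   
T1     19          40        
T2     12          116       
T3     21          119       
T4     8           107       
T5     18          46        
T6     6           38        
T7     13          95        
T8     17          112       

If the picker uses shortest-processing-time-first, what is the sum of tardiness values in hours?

SPT (increasing processing time): T6 T4 T2 T7 T8 T5 T1 T3.
T6: 0→6, due 38, tardiness 0
T4: 6→14, due 107, tardiness 0
T2: 14→26, due 116, tardiness 0
T7: 26→39, due 95, tardiness 0
T8: 39→56, due 112, tardiness 0
T5: 56→74, due 46, tardiness 28
T1: 74→93, due 40, tardiness 53
T3: 93→114, due 119, tardiness 0
Sum = 0+0+0+0+0+28+53+0 = 81.

81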